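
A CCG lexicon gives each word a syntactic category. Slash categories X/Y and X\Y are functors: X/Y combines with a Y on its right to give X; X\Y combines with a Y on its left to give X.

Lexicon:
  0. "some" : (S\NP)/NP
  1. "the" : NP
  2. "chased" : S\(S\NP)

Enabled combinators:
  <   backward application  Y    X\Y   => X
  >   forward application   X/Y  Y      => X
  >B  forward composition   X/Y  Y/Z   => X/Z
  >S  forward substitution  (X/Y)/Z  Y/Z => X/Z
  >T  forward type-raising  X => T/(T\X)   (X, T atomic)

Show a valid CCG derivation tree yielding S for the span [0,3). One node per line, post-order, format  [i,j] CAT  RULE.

[0,1] (S\NP)/NP  lex  "some"
[1,2] NP  lex  "the"
[0,2] S\NP  >  k=1
[2,3] S\(S\NP)  lex  "chased"
[0,3] S  <  k=2

[0,3] S   <
  [0,2] S\NP   >
    [0,1] "some" : (S\NP)/NP
    [1,2] "the" : NP
  [2,3] "chased" : S\(S\NP)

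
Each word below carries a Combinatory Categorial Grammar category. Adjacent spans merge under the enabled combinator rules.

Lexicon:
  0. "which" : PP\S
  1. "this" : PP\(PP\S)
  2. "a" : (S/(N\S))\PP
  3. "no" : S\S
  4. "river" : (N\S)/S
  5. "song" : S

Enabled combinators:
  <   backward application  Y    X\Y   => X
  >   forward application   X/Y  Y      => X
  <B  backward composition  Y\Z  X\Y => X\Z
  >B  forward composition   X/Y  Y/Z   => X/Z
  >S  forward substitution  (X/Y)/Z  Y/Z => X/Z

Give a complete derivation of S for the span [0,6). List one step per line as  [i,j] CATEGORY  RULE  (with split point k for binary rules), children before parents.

[0,6] S   >
  [0,3] S/(N\S)   <
    [0,2] PP   <
      [0,1] "which" : PP\S
      [1,2] "this" : PP\(PP\S)
    [2,3] "a" : (S/(N\S))\PP
  [3,6] N\S   <B
    [3,4] "no" : S\S
    [4,6] N\S   >
      [4,5] "river" : (N\S)/S
      [5,6] "song" : S

[0,1] PP\S  lex  "which"
[1,2] PP\(PP\S)  lex  "this"
[0,2] PP  <  k=1
[2,3] (S/(N\S))\PP  lex  "a"
[0,3] S/(N\S)  <  k=2
[3,4] S\S  lex  "no"
[4,5] (N\S)/S  lex  "river"
[5,6] S  lex  "song"
[4,6] N\S  >  k=5
[3,6] N\S  <B  k=4
[0,6] S  >  k=3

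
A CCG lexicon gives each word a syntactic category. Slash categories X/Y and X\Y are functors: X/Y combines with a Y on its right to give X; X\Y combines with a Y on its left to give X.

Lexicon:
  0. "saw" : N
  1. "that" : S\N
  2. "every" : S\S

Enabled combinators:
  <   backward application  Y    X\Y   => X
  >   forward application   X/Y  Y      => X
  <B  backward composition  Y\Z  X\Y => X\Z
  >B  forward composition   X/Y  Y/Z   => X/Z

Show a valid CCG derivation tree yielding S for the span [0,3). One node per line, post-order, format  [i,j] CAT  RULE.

[0,1] N  lex  "saw"
[1,2] S\N  lex  "that"
[2,3] S\S  lex  "every"
[1,3] S\N  <B  k=2
[0,3] S  <  k=1

[0,3] S   <
  [0,1] "saw" : N
  [1,3] S\N   <B
    [1,2] "that" : S\N
    [2,3] "every" : S\S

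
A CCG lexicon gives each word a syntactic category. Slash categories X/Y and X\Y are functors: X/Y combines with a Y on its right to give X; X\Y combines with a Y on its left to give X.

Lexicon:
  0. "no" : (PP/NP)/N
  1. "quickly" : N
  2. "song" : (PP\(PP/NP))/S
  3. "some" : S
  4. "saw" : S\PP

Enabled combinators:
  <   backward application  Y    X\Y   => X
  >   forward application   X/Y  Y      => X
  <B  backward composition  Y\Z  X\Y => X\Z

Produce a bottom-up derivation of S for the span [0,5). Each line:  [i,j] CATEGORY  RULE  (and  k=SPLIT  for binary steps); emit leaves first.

[0,5] S   <
  [0,4] PP   <
    [0,2] PP/NP   >
      [0,1] "no" : (PP/NP)/N
      [1,2] "quickly" : N
    [2,4] PP\(PP/NP)   >
      [2,3] "song" : (PP\(PP/NP))/S
      [3,4] "some" : S
  [4,5] "saw" : S\PP

[0,1] (PP/NP)/N  lex  "no"
[1,2] N  lex  "quickly"
[0,2] PP/NP  >  k=1
[2,3] (PP\(PP/NP))/S  lex  "song"
[3,4] S  lex  "some"
[2,4] PP\(PP/NP)  >  k=3
[0,4] PP  <  k=2
[4,5] S\PP  lex  "saw"
[0,5] S  <  k=4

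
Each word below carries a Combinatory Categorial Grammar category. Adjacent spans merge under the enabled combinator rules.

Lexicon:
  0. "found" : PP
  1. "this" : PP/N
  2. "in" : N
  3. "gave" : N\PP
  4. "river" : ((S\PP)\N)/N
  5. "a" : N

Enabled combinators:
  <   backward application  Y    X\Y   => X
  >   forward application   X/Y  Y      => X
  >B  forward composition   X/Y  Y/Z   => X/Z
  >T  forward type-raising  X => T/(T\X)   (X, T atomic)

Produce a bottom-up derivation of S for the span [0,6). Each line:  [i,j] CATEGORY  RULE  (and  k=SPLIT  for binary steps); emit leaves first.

[0,6] S   >
  [0,1] S/(S\PP)   >T
    [0,1] "found" : PP
  [1,6] S\PP   <
    [1,4] N   <
      [1,3] PP   >
        [1,2] "this" : PP/N
        [2,3] "in" : N
      [3,4] "gave" : N\PP
    [4,6] (S\PP)\N   >
      [4,5] "river" : ((S\PP)\N)/N
      [5,6] "a" : N

[0,1] PP  lex  "found"
[0,1] S/(S\PP)  >T
[1,2] PP/N  lex  "this"
[2,3] N  lex  "in"
[1,3] PP  >  k=2
[3,4] N\PP  lex  "gave"
[1,4] N  <  k=3
[4,5] ((S\PP)\N)/N  lex  "river"
[5,6] N  lex  "a"
[4,6] (S\PP)\N  >  k=5
[1,6] S\PP  <  k=4
[0,6] S  >  k=1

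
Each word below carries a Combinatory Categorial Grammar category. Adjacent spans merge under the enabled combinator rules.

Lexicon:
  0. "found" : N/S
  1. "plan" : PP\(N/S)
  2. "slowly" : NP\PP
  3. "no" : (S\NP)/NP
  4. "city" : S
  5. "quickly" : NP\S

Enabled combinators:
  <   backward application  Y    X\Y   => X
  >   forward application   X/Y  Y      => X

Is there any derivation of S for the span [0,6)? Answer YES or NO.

YES

[0,6] S   <
  [0,3] NP   <
    [0,2] PP   <
      [0,1] "found" : N/S
      [1,2] "plan" : PP\(N/S)
    [2,3] "slowly" : NP\PP
  [3,6] S\NP   >
    [3,4] "no" : (S\NP)/NP
    [4,6] NP   <
      [4,5] "city" : S
      [5,6] "quickly" : NP\S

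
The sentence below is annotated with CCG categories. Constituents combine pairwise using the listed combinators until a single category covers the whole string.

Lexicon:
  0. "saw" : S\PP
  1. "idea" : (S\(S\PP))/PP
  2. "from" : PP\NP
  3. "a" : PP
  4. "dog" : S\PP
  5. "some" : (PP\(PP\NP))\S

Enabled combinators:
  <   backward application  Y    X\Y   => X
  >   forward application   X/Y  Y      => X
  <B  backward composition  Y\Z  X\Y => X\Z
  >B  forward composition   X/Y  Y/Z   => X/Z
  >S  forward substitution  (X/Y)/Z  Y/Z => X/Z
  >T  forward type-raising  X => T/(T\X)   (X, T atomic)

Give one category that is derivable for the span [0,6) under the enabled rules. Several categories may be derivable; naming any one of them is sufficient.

S

[0,6] S   <
  [0,1] "saw" : S\PP
  [1,6] S\(S\PP)   >
    [1,2] "idea" : (S\(S\PP))/PP
    [2,6] PP   <
      [2,3] "from" : PP\NP
      [3,6] PP\(PP\NP)   <
        [3,5] S   >
          [3,4] S/(S\PP)   >T
            [3,4] "a" : PP
          [4,5] "dog" : S\PP
        [5,6] "some" : (PP\(PP\NP))\S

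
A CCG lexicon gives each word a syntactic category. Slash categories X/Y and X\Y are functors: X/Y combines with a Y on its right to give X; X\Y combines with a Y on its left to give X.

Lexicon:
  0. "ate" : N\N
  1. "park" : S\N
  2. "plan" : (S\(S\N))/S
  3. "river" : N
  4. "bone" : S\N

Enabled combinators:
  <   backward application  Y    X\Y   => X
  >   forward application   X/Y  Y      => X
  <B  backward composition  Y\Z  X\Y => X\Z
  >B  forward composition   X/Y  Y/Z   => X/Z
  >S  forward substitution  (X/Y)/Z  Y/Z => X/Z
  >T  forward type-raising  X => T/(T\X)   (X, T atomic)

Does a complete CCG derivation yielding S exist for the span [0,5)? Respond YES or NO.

YES

[0,5] S   <
  [0,2] S\N   <B
    [0,1] "ate" : N\N
    [1,2] "park" : S\N
  [2,5] S\(S\N)   >
    [2,3] "plan" : (S\(S\N))/S
    [3,5] S   <
      [3,4] "river" : N
      [4,5] "bone" : S\N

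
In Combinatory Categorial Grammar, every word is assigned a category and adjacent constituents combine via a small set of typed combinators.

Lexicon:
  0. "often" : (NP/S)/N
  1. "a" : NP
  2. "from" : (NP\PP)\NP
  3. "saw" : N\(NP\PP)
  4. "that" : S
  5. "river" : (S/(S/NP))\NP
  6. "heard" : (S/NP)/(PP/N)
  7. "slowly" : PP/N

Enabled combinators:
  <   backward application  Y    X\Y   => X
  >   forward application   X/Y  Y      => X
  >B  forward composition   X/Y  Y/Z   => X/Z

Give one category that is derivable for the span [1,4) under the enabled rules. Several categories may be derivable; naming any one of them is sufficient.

[0,8] S   >
  [0,6] S/(S/NP)   <
    [0,5] NP   >
      [0,4] NP/S   >
        [0,1] "often" : (NP/S)/N
        [1,4] N   <
          [1,3] NP\PP   <
            [1,2] "a" : NP
            [2,3] "from" : (NP\PP)\NP
          [3,4] "saw" : N\(NP\PP)
      [4,5] "that" : S
    [5,6] "river" : (S/(S/NP))\NP
  [6,8] S/NP   >
    [6,7] "heard" : (S/NP)/(PP/N)
    [7,8] "slowly" : PP/N

N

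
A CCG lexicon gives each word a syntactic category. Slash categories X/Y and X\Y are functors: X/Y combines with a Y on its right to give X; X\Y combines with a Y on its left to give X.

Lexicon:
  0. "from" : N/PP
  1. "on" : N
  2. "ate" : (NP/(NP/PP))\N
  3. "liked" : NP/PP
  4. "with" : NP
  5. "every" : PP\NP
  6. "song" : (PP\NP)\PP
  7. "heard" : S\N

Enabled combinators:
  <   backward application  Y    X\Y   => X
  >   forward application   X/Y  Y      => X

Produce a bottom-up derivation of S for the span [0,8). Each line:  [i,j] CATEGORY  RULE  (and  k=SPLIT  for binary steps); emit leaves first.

[0,8] S   <
  [0,7] N   >
    [0,1] "from" : N/PP
    [1,7] PP   <
      [1,4] NP   >
        [1,3] NP/(NP/PP)   <
          [1,2] "on" : N
          [2,3] "ate" : (NP/(NP/PP))\N
        [3,4] "liked" : NP/PP
      [4,7] PP\NP   <
        [4,6] PP   <
          [4,5] "with" : NP
          [5,6] "every" : PP\NP
        [6,7] "song" : (PP\NP)\PP
  [7,8] "heard" : S\N

[0,1] N/PP  lex  "from"
[1,2] N  lex  "on"
[2,3] (NP/(NP/PP))\N  lex  "ate"
[1,3] NP/(NP/PP)  <  k=2
[3,4] NP/PP  lex  "liked"
[1,4] NP  >  k=3
[4,5] NP  lex  "with"
[5,6] PP\NP  lex  "every"
[4,6] PP  <  k=5
[6,7] (PP\NP)\PP  lex  "song"
[4,7] PP\NP  <  k=6
[1,7] PP  <  k=4
[0,7] N  >  k=1
[7,8] S\N  lex  "heard"
[0,8] S  <  k=7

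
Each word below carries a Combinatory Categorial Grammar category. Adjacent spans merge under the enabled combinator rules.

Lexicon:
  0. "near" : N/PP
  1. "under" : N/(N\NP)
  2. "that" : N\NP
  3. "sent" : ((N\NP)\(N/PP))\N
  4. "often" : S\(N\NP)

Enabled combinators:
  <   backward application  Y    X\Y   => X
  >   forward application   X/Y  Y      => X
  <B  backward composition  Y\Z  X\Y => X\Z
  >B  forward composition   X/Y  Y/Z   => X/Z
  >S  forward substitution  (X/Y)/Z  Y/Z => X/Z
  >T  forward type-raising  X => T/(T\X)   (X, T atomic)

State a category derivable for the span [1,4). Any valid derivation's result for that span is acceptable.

(N\NP)\(N/PP)

[0,5] S   <
  [0,4] N\NP   <
    [0,1] "near" : N/PP
    [1,4] (N\NP)\(N/PP)   <
      [1,3] N   >
        [1,2] "under" : N/(N\NP)
        [2,3] "that" : N\NP
      [3,4] "sent" : ((N\NP)\(N/PP))\N
  [4,5] "often" : S\(N\NP)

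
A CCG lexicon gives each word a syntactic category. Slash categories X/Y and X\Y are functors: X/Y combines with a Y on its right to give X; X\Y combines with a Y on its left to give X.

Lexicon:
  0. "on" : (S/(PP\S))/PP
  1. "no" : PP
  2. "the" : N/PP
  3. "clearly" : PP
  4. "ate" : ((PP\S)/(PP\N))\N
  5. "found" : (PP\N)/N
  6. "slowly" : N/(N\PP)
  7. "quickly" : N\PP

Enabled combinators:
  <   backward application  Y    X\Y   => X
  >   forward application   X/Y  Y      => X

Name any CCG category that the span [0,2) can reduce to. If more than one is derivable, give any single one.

[0,8] S   >
  [0,2] S/(PP\S)   >
    [0,1] "on" : (S/(PP\S))/PP
    [1,2] "no" : PP
  [2,8] PP\S   >
    [2,5] (PP\S)/(PP\N)   <
      [2,4] N   >
        [2,3] "the" : N/PP
        [3,4] "clearly" : PP
      [4,5] "ate" : ((PP\S)/(PP\N))\N
    [5,8] PP\N   >
      [5,6] "found" : (PP\N)/N
      [6,8] N   >
        [6,7] "slowly" : N/(N\PP)
        [7,8] "quickly" : N\PP

S/(PP\S)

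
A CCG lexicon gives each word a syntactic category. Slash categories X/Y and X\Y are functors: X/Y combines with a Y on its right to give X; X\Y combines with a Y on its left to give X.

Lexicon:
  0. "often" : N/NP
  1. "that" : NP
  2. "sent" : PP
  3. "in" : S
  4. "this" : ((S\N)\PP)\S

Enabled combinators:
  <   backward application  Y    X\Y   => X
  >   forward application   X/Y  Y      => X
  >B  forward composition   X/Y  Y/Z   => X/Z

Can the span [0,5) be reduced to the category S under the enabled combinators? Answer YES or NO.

YES

[0,5] S   <
  [0,2] N   >
    [0,1] "often" : N/NP
    [1,2] "that" : NP
  [2,5] S\N   <
    [2,3] "sent" : PP
    [3,5] (S\N)\PP   <
      [3,4] "in" : S
      [4,5] "this" : ((S\N)\PP)\S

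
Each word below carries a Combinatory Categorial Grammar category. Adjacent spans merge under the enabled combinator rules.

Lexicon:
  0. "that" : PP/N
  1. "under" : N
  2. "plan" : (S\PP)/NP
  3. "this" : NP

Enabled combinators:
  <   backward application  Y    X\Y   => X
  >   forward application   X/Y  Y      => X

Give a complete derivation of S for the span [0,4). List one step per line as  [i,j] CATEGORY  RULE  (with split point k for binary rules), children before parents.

[0,1] PP/N  lex  "that"
[1,2] N  lex  "under"
[0,2] PP  >  k=1
[2,3] (S\PP)/NP  lex  "plan"
[3,4] NP  lex  "this"
[2,4] S\PP  >  k=3
[0,4] S  <  k=2

[0,4] S   <
  [0,2] PP   >
    [0,1] "that" : PP/N
    [1,2] "under" : N
  [2,4] S\PP   >
    [2,3] "plan" : (S\PP)/NP
    [3,4] "this" : NP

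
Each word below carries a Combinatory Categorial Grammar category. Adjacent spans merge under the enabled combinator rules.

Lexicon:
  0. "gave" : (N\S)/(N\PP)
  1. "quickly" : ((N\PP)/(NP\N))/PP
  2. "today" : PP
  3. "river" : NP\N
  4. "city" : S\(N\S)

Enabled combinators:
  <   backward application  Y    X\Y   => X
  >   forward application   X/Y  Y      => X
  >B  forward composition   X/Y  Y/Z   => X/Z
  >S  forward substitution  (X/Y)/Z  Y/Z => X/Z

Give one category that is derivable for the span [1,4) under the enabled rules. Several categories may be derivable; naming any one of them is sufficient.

[0,5] S   <
  [0,4] N\S   >
    [0,1] "gave" : (N\S)/(N\PP)
    [1,4] N\PP   >
      [1,3] (N\PP)/(NP\N)   >
        [1,2] "quickly" : ((N\PP)/(NP\N))/PP
        [2,3] "today" : PP
      [3,4] "river" : NP\N
  [4,5] "city" : S\(N\S)

N\PP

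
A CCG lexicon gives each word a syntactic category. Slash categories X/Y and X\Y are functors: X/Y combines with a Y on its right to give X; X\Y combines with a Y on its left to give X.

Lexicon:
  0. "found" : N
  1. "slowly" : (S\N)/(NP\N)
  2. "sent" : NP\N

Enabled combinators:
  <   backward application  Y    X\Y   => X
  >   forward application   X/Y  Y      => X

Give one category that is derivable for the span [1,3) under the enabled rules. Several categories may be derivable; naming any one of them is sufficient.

S\N

[0,3] S   <
  [0,1] "found" : N
  [1,3] S\N   >
    [1,2] "slowly" : (S\N)/(NP\N)
    [2,3] "sent" : NP\N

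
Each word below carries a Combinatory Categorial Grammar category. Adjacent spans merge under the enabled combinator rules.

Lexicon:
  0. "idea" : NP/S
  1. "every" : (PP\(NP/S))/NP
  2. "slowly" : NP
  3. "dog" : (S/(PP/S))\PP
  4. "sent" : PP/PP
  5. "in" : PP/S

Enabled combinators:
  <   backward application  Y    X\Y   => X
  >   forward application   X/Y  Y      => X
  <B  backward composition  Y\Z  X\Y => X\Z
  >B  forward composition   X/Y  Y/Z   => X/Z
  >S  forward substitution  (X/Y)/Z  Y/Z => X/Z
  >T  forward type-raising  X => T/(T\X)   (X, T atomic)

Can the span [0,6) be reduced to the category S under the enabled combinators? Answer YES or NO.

[0,6] S   >
  [0,4] S/(PP/S)   <
    [0,3] PP   <
      [0,1] "idea" : NP/S
      [1,3] PP\(NP/S)   >
        [1,2] "every" : (PP\(NP/S))/NP
        [2,3] "slowly" : NP
    [3,4] "dog" : (S/(PP/S))\PP
  [4,6] PP/S   >B
    [4,5] "sent" : PP/PP
    [5,6] "in" : PP/S

YES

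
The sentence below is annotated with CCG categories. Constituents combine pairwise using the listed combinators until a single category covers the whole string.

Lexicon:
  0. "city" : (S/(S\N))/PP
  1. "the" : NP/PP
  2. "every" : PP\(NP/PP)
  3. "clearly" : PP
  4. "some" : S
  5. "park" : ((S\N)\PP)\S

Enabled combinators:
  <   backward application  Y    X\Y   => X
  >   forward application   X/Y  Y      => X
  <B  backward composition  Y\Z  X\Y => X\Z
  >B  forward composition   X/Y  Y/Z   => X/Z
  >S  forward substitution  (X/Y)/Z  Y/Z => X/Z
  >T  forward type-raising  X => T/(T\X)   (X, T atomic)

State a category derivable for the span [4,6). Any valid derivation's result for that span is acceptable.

(S\N)\PP

[0,6] S   >
  [0,3] S/(S\N)   >
    [0,1] "city" : (S/(S\N))/PP
    [1,3] PP   <
      [1,2] "the" : NP/PP
      [2,3] "every" : PP\(NP/PP)
  [3,6] S\N   <
    [3,4] "clearly" : PP
    [4,6] (S\N)\PP   <
      [4,5] "some" : S
      [5,6] "park" : ((S\N)\PP)\S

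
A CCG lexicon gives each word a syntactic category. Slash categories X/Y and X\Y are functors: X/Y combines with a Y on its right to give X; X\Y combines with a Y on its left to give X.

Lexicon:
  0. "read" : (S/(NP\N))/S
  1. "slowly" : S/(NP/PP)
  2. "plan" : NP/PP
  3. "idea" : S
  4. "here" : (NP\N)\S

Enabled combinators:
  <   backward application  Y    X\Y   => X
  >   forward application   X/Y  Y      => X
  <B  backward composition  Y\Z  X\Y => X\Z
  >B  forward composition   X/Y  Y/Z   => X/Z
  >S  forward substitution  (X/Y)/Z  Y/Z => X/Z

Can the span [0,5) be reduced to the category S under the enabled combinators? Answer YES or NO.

[0,5] S   >
  [0,3] S/(NP\N)   >
    [0,1] "read" : (S/(NP\N))/S
    [1,3] S   >
      [1,2] "slowly" : S/(NP/PP)
      [2,3] "plan" : NP/PP
  [3,5] NP\N   <
    [3,4] "idea" : S
    [4,5] "here" : (NP\N)\S

YES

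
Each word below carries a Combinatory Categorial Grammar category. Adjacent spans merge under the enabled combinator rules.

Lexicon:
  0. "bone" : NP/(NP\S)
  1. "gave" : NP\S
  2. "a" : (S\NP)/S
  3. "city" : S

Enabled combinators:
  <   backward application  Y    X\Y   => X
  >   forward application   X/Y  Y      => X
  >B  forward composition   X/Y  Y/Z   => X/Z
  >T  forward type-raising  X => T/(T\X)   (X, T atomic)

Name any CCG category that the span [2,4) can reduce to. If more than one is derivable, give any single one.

S\NP

[0,4] S   <
  [0,2] NP   >
    [0,1] "bone" : NP/(NP\S)
    [1,2] "gave" : NP\S
  [2,4] S\NP   >
    [2,3] "a" : (S\NP)/S
    [3,4] "city" : S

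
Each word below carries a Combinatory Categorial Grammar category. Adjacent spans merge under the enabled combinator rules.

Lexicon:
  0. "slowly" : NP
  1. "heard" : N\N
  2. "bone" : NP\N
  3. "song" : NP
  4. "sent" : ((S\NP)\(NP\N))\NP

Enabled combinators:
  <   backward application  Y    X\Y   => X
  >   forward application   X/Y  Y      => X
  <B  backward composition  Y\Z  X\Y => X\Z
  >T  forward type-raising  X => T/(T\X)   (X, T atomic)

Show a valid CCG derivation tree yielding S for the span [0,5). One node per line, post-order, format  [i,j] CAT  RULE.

[0,1] NP  lex  "slowly"
[1,2] N\N  lex  "heard"
[2,3] NP\N  lex  "bone"
[1,3] NP\N  <B  k=2
[3,4] NP  lex  "song"
[4,5] ((S\NP)\(NP\N))\NP  lex  "sent"
[3,5] (S\NP)\(NP\N)  <  k=4
[1,5] S\NP  <  k=3
[0,5] S  <  k=1

[0,5] S   <
  [0,1] "slowly" : NP
  [1,5] S\NP   <
    [1,3] NP\N   <B
      [1,2] "heard" : N\N
      [2,3] "bone" : NP\N
    [3,5] (S\NP)\(NP\N)   <
      [3,4] "song" : NP
      [4,5] "sent" : ((S\NP)\(NP\N))\NP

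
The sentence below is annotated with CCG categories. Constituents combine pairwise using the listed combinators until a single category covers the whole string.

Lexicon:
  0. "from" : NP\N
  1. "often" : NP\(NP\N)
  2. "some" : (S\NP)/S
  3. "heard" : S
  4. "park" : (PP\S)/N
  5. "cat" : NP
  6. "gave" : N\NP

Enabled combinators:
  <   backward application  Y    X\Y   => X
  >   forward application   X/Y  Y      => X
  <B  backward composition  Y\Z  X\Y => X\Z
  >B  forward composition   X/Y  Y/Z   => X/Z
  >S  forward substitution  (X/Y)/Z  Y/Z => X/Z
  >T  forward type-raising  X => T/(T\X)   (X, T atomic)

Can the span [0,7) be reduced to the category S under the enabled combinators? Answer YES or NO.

NP\N NP\(NP\N) (S\NP)/S S (PP\S)/N NP N\NP
CKY chart[0,7] = {N/(N\PP), NP/(NP\PP), PP, PP/(N\N), PP/(PP\PP), S/(S\PP)}; S ∉ chart

NO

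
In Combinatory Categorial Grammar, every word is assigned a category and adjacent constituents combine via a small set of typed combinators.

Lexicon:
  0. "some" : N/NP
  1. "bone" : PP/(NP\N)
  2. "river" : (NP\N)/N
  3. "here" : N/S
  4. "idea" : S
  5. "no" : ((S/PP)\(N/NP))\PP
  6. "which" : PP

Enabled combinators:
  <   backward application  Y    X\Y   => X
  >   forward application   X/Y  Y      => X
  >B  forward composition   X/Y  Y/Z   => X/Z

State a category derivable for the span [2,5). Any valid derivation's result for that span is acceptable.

[0,7] S   >
  [0,6] S/PP   <
    [0,1] "some" : N/NP
    [1,6] (S/PP)\(N/NP)   <
      [1,5] PP   >
        [1,2] "bone" : PP/(NP\N)
        [2,5] NP\N   >
          [2,3] "river" : (NP\N)/N
          [3,5] N   >
            [3,4] "here" : N/S
            [4,5] "idea" : S
      [5,6] "no" : ((S/PP)\(N/NP))\PP
  [6,7] "which" : PP

NP\N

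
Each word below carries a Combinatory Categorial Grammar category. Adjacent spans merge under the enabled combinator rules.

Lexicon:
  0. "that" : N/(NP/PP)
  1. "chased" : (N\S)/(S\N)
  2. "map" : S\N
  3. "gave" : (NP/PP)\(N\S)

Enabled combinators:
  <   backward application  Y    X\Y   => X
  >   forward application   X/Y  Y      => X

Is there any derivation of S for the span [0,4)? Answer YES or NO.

N/(NP/PP) (N\S)/(S\N) S\N (NP/PP)\(N\S)
CKY chart[0,4] = {N}; S ∉ chart

NO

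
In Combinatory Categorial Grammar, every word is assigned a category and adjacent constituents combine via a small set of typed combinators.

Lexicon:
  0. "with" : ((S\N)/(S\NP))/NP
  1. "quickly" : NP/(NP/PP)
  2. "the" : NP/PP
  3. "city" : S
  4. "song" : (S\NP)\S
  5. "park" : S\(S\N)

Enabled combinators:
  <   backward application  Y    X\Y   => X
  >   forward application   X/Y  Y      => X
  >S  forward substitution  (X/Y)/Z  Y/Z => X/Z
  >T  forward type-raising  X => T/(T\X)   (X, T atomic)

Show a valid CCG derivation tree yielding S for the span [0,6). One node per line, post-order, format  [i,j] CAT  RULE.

[0,1] ((S\N)/(S\NP))/NP  lex  "with"
[1,2] NP/(NP/PP)  lex  "quickly"
[2,3] NP/PP  lex  "the"
[1,3] NP  >  k=2
[0,3] (S\N)/(S\NP)  >  k=1
[3,4] S  lex  "city"
[4,5] (S\NP)\S  lex  "song"
[3,5] S\NP  <  k=4
[0,5] S\N  >  k=3
[5,6] S\(S\N)  lex  "park"
[0,6] S  <  k=5

[0,6] S   <
  [0,5] S\N   >
    [0,3] (S\N)/(S\NP)   >
      [0,1] "with" : ((S\N)/(S\NP))/NP
      [1,3] NP   >
        [1,2] "quickly" : NP/(NP/PP)
        [2,3] "the" : NP/PP
    [3,5] S\NP   <
      [3,4] "city" : S
      [4,5] "song" : (S\NP)\S
  [5,6] "park" : S\(S\N)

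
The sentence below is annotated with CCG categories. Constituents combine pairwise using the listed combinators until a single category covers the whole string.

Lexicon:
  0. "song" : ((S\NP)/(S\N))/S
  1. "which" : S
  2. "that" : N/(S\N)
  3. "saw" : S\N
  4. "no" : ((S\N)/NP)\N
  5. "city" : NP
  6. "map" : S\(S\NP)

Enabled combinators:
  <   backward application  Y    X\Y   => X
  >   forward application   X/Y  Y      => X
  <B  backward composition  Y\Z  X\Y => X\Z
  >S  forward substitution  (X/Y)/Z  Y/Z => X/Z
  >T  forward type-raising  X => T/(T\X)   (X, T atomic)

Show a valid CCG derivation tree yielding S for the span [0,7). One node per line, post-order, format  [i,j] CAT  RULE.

[0,1] ((S\NP)/(S\N))/S  lex  "song"
[1,2] S  lex  "which"
[0,2] (S\NP)/(S\N)  >  k=1
[2,3] N/(S\N)  lex  "that"
[3,4] S\N  lex  "saw"
[2,4] N  >  k=3
[4,5] ((S\N)/NP)\N  lex  "no"
[2,5] (S\N)/NP  <  k=4
[5,6] NP  lex  "city"
[2,6] S\N  >  k=5
[0,6] S\NP  >  k=2
[6,7] S\(S\NP)  lex  "map"
[0,7] S  <  k=6

[0,7] S   <
  [0,6] S\NP   >
    [0,2] (S\NP)/(S\N)   >
      [0,1] "song" : ((S\NP)/(S\N))/S
      [1,2] "which" : S
    [2,6] S\N   >
      [2,5] (S\N)/NP   <
        [2,4] N   >
          [2,3] "that" : N/(S\N)
          [3,4] "saw" : S\N
        [4,5] "no" : ((S\N)/NP)\N
      [5,6] "city" : NP
  [6,7] "map" : S\(S\NP)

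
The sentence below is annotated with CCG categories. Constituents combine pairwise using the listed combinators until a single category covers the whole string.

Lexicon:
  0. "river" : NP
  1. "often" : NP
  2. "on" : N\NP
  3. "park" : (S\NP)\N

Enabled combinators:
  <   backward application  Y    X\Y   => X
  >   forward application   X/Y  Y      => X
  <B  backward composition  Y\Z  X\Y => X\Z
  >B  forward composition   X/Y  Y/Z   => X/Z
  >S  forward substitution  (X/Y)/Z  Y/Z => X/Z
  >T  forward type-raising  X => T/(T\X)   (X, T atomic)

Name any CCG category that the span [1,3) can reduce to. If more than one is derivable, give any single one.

N

[0,4] S   <
  [0,1] "river" : NP
  [1,4] S\NP   <
    [1,3] N   >
      [1,2] N/(N\NP)   >T
        [1,2] "often" : NP
      [2,3] "on" : N\NP
    [3,4] "park" : (S\NP)\N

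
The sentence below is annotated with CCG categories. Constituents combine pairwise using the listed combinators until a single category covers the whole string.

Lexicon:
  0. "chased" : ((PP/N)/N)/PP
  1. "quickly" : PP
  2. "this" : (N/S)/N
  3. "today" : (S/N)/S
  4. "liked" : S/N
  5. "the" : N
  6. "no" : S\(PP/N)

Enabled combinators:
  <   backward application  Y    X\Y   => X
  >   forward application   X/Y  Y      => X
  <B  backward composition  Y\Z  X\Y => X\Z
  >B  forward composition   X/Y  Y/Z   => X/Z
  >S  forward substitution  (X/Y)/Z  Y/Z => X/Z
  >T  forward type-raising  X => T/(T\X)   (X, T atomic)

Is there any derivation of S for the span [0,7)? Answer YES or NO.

[0,7] S   <
  [0,6] PP/N   >S
    [0,2] (PP/N)/N   >
      [0,1] "chased" : ((PP/N)/N)/PP
      [1,2] "quickly" : PP
    [2,6] N/N   >S
      [2,3] "this" : (N/S)/N
      [3,6] S/N   >
        [3,4] "today" : (S/N)/S
        [4,6] S   >
          [4,5] "liked" : S/N
          [5,6] "the" : N
  [6,7] "no" : S\(PP/N)

YES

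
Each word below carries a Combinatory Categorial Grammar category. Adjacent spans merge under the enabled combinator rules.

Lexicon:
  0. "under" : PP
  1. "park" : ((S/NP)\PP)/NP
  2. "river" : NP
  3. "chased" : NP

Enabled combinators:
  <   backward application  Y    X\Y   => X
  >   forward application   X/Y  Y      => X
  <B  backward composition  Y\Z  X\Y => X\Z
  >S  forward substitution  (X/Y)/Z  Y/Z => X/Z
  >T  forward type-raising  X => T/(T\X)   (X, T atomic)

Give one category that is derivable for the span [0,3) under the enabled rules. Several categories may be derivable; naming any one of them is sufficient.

S/NP

[0,4] S   >
  [0,3] S/NP   <
    [0,1] "under" : PP
    [1,3] (S/NP)\PP   >
      [1,2] "park" : ((S/NP)\PP)/NP
      [2,3] "river" : NP
  [3,4] "chased" : NP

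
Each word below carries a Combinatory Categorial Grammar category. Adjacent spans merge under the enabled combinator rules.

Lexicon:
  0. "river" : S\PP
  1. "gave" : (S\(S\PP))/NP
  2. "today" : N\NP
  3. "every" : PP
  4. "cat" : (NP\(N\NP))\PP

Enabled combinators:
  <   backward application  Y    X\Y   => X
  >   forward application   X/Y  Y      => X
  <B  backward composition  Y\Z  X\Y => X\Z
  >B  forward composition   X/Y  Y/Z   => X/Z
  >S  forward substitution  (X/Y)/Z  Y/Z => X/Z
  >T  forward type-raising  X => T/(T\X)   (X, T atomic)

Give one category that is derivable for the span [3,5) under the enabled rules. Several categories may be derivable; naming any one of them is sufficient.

NP\(N\NP)

[0,5] S   <
  [0,1] "river" : S\PP
  [1,5] S\(S\PP)   >
    [1,2] "gave" : (S\(S\PP))/NP
    [2,5] NP   <
      [2,3] "today" : N\NP
      [3,5] NP\(N\NP)   <
        [3,4] "every" : PP
        [4,5] "cat" : (NP\(N\NP))\PP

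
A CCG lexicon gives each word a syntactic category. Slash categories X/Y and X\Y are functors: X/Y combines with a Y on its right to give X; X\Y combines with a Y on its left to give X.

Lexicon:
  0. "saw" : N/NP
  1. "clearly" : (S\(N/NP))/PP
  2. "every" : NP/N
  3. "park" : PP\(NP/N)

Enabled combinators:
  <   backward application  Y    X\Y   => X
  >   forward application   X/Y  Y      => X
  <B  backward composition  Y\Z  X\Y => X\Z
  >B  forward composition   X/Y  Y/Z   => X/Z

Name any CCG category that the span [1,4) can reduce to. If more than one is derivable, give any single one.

[0,4] S   <
  [0,1] "saw" : N/NP
  [1,4] S\(N/NP)   >
    [1,2] "clearly" : (S\(N/NP))/PP
    [2,4] PP   <
      [2,3] "every" : NP/N
      [3,4] "park" : PP\(NP/N)

S\(N/NP)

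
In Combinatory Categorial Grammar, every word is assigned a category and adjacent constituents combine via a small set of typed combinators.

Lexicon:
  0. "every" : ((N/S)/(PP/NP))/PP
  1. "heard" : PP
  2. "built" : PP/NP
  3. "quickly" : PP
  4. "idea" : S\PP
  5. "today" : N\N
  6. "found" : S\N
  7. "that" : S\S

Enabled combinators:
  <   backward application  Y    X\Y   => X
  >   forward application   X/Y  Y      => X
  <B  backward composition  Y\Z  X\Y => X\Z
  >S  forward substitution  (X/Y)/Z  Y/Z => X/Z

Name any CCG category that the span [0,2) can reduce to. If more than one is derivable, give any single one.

[0,8] S   <
  [0,5] N   >
    [0,3] N/S   >
      [0,2] (N/S)/(PP/NP)   >
        [0,1] "every" : ((N/S)/(PP/NP))/PP
        [1,2] "heard" : PP
      [2,3] "built" : PP/NP
    [3,5] S   <
      [3,4] "quickly" : PP
      [4,5] "idea" : S\PP
  [5,8] S\N   <B
    [5,7] S\N   <B
      [5,6] "today" : N\N
      [6,7] "found" : S\N
    [7,8] "that" : S\S

(N/S)/(PP/NP)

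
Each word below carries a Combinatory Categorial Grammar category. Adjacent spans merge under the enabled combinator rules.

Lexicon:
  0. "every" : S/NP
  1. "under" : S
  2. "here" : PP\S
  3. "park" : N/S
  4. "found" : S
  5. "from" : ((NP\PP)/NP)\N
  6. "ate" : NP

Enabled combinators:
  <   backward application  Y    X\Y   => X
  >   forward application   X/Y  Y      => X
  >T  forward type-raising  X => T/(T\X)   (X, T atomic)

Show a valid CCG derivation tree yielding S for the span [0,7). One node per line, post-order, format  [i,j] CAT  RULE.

[0,7] S   >
  [0,1] "every" : S/NP
  [1,7] NP   <
    [1,3] PP   >
      [1,2] PP/(PP\S)   >T
        [1,2] "under" : S
      [2,3] "here" : PP\S
    [3,7] NP\PP   >
      [3,6] (NP\PP)/NP   <
        [3,5] N   >
          [3,4] "park" : N/S
          [4,5] "found" : S
        [5,6] "from" : ((NP\PP)/NP)\N
      [6,7] "ate" : NP

[0,1] S/NP  lex  "every"
[1,2] S  lex  "under"
[1,2] PP/(PP\S)  >T
[2,3] PP\S  lex  "here"
[1,3] PP  >  k=2
[3,4] N/S  lex  "park"
[4,5] S  lex  "found"
[3,5] N  >  k=4
[5,6] ((NP\PP)/NP)\N  lex  "from"
[3,6] (NP\PP)/NP  <  k=5
[6,7] NP  lex  "ate"
[3,7] NP\PP  >  k=6
[1,7] NP  <  k=3
[0,7] S  >  k=1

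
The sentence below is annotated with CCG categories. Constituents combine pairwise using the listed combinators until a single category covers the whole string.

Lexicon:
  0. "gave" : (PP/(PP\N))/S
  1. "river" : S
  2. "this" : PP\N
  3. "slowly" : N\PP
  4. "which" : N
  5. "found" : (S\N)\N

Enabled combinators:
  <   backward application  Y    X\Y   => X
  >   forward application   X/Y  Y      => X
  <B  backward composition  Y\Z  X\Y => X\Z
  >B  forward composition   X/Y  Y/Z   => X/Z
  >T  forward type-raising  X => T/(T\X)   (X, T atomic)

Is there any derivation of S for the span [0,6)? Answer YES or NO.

[0,6] S   <
  [0,4] N   <
    [0,3] PP   >
      [0,2] PP/(PP\N)   >
        [0,1] "gave" : (PP/(PP\N))/S
        [1,2] "river" : S
      [2,3] "this" : PP\N
    [3,4] "slowly" : N\PP
  [4,6] S\N   <
    [4,5] "which" : N
    [5,6] "found" : (S\N)\N

YES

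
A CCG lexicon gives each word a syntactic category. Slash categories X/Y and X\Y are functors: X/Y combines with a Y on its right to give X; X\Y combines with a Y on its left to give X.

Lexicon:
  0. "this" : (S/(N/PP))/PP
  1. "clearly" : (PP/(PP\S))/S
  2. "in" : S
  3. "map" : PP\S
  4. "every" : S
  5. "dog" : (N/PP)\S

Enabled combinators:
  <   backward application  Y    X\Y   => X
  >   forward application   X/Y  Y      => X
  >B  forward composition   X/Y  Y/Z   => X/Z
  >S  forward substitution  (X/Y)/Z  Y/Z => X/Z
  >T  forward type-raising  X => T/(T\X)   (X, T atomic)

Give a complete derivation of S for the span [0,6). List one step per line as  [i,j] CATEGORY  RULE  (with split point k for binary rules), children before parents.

[0,1] (S/(N/PP))/PP  lex  "this"
[1,2] (PP/(PP\S))/S  lex  "clearly"
[2,3] S  lex  "in"
[1,3] PP/(PP\S)  >  k=2
[3,4] PP\S  lex  "map"
[1,4] PP  >  k=3
[0,4] S/(N/PP)  >  k=1
[4,5] S  lex  "every"
[5,6] (N/PP)\S  lex  "dog"
[4,6] N/PP  <  k=5
[0,6] S  >  k=4

[0,6] S   >
  [0,4] S/(N/PP)   >
    [0,1] "this" : (S/(N/PP))/PP
    [1,4] PP   >
      [1,3] PP/(PP\S)   >
        [1,2] "clearly" : (PP/(PP\S))/S
        [2,3] "in" : S
      [3,4] "map" : PP\S
  [4,6] N/PP   <
    [4,5] "every" : S
    [5,6] "dog" : (N/PP)\S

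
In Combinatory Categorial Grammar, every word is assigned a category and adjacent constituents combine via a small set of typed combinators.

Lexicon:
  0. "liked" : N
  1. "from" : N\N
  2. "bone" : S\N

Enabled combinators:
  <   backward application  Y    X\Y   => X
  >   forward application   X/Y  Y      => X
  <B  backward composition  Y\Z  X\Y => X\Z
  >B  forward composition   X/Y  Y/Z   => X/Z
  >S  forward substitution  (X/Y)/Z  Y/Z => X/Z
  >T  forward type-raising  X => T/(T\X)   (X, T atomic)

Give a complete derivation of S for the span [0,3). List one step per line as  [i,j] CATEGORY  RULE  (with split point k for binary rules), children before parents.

[0,3] S   >
  [0,1] S/(S\N)   >T
    [0,1] "liked" : N
  [1,3] S\N   <B
    [1,2] "from" : N\N
    [2,3] "bone" : S\N

[0,1] N  lex  "liked"
[0,1] S/(S\N)  >T
[1,2] N\N  lex  "from"
[2,3] S\N  lex  "bone"
[1,3] S\N  <B  k=2
[0,3] S  >  k=1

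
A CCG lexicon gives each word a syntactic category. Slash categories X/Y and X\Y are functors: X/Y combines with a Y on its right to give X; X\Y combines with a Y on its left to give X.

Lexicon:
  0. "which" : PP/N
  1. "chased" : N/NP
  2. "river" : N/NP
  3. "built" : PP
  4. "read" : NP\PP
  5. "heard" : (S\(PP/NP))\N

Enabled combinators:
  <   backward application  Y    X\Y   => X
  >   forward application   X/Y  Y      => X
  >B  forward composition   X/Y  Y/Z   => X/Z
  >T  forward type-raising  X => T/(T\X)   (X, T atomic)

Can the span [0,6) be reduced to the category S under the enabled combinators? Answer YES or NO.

[0,6] S   <
  [0,2] PP/NP   >B
    [0,1] "which" : PP/N
    [1,2] "chased" : N/NP
  [2,6] S\(PP/NP)   <
    [2,5] N   >
      [2,3] "river" : N/NP
      [3,5] NP   <
        [3,4] "built" : PP
        [4,5] "read" : NP\PP
    [5,6] "heard" : (S\(PP/NP))\N

YES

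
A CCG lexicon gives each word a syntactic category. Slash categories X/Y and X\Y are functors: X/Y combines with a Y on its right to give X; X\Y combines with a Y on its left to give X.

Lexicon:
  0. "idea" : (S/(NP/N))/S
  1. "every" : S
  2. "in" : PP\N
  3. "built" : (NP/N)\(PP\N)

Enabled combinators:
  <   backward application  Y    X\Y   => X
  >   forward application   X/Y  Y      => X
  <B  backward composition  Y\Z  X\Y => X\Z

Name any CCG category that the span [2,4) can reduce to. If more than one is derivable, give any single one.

NP/N

[0,4] S   >
  [0,2] S/(NP/N)   >
    [0,1] "idea" : (S/(NP/N))/S
    [1,2] "every" : S
  [2,4] NP/N   <
    [2,3] "in" : PP\N
    [3,4] "built" : (NP/N)\(PP\N)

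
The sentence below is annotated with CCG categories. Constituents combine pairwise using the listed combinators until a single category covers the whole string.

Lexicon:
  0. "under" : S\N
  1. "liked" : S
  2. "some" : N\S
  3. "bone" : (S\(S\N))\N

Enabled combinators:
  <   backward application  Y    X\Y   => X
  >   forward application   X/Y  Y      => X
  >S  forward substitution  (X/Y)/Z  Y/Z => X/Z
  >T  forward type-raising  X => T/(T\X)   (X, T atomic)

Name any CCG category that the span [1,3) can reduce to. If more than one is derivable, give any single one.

N

[0,4] S   <
  [0,1] "under" : S\N
  [1,4] S\(S\N)   <
    [1,3] N   <
      [1,2] "liked" : S
      [2,3] "some" : N\S
    [3,4] "bone" : (S\(S\N))\N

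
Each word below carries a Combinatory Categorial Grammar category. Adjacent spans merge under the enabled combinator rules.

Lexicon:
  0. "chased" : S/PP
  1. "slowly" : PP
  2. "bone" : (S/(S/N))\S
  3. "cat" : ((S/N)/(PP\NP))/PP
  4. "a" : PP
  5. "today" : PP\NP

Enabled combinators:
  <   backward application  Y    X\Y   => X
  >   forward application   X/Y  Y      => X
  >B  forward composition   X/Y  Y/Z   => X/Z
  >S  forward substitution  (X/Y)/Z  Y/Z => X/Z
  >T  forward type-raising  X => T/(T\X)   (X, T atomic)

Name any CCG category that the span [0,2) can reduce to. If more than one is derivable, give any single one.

S

[0,6] S   >
  [0,3] S/(S/N)   <
    [0,2] S   >
      [0,1] "chased" : S/PP
      [1,2] "slowly" : PP
    [2,3] "bone" : (S/(S/N))\S
  [3,6] S/N   >
    [3,5] (S/N)/(PP\NP)   >
      [3,4] "cat" : ((S/N)/(PP\NP))/PP
      [4,5] "a" : PP
    [5,6] "today" : PP\NP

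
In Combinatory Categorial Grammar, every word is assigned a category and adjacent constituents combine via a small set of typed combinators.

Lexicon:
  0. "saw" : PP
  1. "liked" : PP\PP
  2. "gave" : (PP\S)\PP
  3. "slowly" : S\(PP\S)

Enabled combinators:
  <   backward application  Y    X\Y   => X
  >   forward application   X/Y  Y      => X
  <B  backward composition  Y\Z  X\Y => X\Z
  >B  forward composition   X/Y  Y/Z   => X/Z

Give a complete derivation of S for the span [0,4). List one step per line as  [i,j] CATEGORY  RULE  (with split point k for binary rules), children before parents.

[0,4] S   <
  [0,1] "saw" : PP
  [1,4] S\PP   <B
    [1,2] "liked" : PP\PP
    [2,4] S\PP   <B
      [2,3] "gave" : (PP\S)\PP
      [3,4] "slowly" : S\(PP\S)

[0,1] PP  lex  "saw"
[1,2] PP\PP  lex  "liked"
[2,3] (PP\S)\PP  lex  "gave"
[3,4] S\(PP\S)  lex  "slowly"
[2,4] S\PP  <B  k=3
[1,4] S\PP  <B  k=2
[0,4] S  <  k=1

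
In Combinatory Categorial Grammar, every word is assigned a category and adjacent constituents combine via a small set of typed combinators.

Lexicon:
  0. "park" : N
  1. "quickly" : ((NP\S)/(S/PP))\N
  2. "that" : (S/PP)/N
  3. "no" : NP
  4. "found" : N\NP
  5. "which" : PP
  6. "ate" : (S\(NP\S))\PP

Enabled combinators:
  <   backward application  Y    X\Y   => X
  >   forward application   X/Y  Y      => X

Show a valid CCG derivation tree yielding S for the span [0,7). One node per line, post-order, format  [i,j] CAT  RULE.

[0,1] N  lex  "park"
[1,2] ((NP\S)/(S/PP))\N  lex  "quickly"
[0,2] (NP\S)/(S/PP)  <  k=1
[2,3] (S/PP)/N  lex  "that"
[3,4] NP  lex  "no"
[4,5] N\NP  lex  "found"
[3,5] N  <  k=4
[2,5] S/PP  >  k=3
[0,5] NP\S  >  k=2
[5,6] PP  lex  "which"
[6,7] (S\(NP\S))\PP  lex  "ate"
[5,7] S\(NP\S)  <  k=6
[0,7] S  <  k=5

[0,7] S   <
  [0,5] NP\S   >
    [0,2] (NP\S)/(S/PP)   <
      [0,1] "park" : N
      [1,2] "quickly" : ((NP\S)/(S/PP))\N
    [2,5] S/PP   >
      [2,3] "that" : (S/PP)/N
      [3,5] N   <
        [3,4] "no" : NP
        [4,5] "found" : N\NP
  [5,7] S\(NP\S)   <
    [5,6] "which" : PP
    [6,7] "ate" : (S\(NP\S))\PP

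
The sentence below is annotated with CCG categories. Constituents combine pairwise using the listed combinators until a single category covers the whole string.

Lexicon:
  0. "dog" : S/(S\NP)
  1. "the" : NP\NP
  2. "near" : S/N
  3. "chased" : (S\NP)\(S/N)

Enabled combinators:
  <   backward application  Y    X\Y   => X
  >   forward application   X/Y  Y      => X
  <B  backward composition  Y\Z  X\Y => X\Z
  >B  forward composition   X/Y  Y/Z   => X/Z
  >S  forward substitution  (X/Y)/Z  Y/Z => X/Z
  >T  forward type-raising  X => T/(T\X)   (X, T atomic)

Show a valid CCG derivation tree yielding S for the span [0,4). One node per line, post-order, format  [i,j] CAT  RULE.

[0,4] S   >
  [0,1] "dog" : S/(S\NP)
  [1,4] S\NP   <B
    [1,2] "the" : NP\NP
    [2,4] S\NP   <
      [2,3] "near" : S/N
      [3,4] "chased" : (S\NP)\(S/N)

[0,1] S/(S\NP)  lex  "dog"
[1,2] NP\NP  lex  "the"
[2,3] S/N  lex  "near"
[3,4] (S\NP)\(S/N)  lex  "chased"
[2,4] S\NP  <  k=3
[1,4] S\NP  <B  k=2
[0,4] S  >  k=1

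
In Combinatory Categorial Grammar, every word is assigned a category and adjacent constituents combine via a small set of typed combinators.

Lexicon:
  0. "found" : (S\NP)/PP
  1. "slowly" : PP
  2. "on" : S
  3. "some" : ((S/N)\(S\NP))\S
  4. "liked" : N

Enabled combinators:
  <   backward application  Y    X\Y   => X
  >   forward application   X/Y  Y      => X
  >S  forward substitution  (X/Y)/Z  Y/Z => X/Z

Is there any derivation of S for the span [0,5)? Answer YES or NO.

YES

[0,5] S   >
  [0,4] S/N   <
    [0,2] S\NP   >
      [0,1] "found" : (S\NP)/PP
      [1,2] "slowly" : PP
    [2,4] (S/N)\(S\NP)   <
      [2,3] "on" : S
      [3,4] "some" : ((S/N)\(S\NP))\S
  [4,5] "liked" : N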